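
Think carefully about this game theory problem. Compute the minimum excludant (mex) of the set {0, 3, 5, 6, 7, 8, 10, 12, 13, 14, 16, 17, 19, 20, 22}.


Set = {0, 3, 5, 6, 7, 8, 10, 12, 13, 14, 16, 17, 19, 20, 22}
0 is in the set.
1 is NOT in the set. This is the mex.
mex = 1

1


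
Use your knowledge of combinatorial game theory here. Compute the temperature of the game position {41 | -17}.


The game is {41 | -17}, a switch {a | b} with numbers a > b.
Cooling {a | b} by t gives {a - t | b + t}, which stops being hot when a - t = b + t, i.e. at t = (a - b)/2. So the temperature of a switch is (a - b)/2.
Temperature = (Left option - Right option) / 2
= (41 - (-17)) / 2
= 58 / 2
= 29

29


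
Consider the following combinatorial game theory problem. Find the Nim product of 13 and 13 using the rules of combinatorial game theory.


Nim multiplication is bilinear over XOR: (u XOR v) * w = (u*w) XOR (v*w).
So we split each operand into its bit components and XOR the pairwise Nim products.
13 = 1 + 4 + 8 (as XOR of powers of 2).
13 = 1 + 4 + 8 (as XOR of powers of 2).
Using the standard Nim-product table on single bits:
  2*2 = 3,   2*4 = 8,   2*8 = 12,
  4*4 = 6,   4*8 = 11,  8*8 = 13,
and  1*x = x (identity), k*l = l*k (commutative).
Pairwise Nim products:
  1 * 1 = 1
  1 * 4 = 4
  1 * 8 = 8
  4 * 1 = 4
  4 * 4 = 6
  4 * 8 = 11
  8 * 1 = 8
  8 * 4 = 11
  8 * 8 = 13
XOR them: 1 XOR 4 XOR 8 XOR 4 XOR 6 XOR 11 XOR 8 XOR 11 XOR 13 = 10.
Result: 13 * 13 = 10 (in Nim).

10


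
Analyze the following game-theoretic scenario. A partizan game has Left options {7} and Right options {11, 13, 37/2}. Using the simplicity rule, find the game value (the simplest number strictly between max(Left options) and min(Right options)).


Left options: {7}, max = 7
Right options: {11, 13, 37/2}, min = 11
All options are numbers and max(Left) < min(Right), so by the simplicity theorem the value is the simplest (earliest-born) number strictly between 7 and 11.
Integers 8 through 10 all lie strictly between 7 and 11.
Among integers, the simplest (lowest birthday = smallest |n|; 0 is born on day 0, +-n on day n) is 8.
No non-integer in the interval can be simpler: if x is a non-integer in the interval, then floor(x) or ceil(x) also lies in the interval (the interval contains an integer), and both are proper prefixes of x's sign expansion, i.e. born earlier. So the game value is 8.
Game value = 8

8


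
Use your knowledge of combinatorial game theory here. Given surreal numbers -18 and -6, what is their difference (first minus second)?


x = -18, y = -6
x - y = -18 - -6 = -12

-12


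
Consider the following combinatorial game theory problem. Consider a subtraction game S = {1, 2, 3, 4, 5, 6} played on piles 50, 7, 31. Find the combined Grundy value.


Subtraction set: {1, 2, 3, 4, 5, 6}
For this subtraction set, G(n) = n mod 7 (period = max + 1 = 7).
Pile 1 (size 50): G(50) = 50 mod 7 = 1
Pile 2 (size 7): G(7) = 7 mod 7 = 0
Pile 3 (size 31): G(31) = 31 mod 7 = 3
Total Grundy value = XOR of all: 1 XOR 0 XOR 3 = 2

2


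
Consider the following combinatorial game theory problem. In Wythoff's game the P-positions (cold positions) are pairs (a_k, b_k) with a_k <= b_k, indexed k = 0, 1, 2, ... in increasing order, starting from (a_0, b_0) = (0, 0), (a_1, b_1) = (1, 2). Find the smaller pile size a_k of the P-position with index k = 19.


By Wythoff's theorem, a_k = floor(k * phi) and b_k = floor(k * phi^2) = a_k + k, where phi = (1 + sqrt(5))/2 is the golden ratio.
phi = (1 + sqrt(5))/2 = 1.618034
k = 19
k * phi = 19 * 1.618034 = 30.742646
a_19 = floor(k * phi) = 30

30


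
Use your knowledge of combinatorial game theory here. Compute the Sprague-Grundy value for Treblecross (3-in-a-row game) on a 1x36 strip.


Treblecross: place X on empty cells; 3-in-a-row wins.
Playing within two cells of an existing X lets the opponent win at once, so sensible play treats the cells i-2..i+2 around each X as dead. The player left with no safe cell loses, so this is a normal-play take-away game on strips of safe cells.
Placing X at cell i (0-indexed) of a strip of k safe cells leaves independent strips of sizes max(0, i-2) and max(0, k-i-3). Hence G(k) = mex{ G(max(0,i-2)) XOR G(max(0,k-i-3)) : 0 <= i < k }, with G(0) = 0.
G(1): splits (0,0):0^0=0 -> mex({0}) = 1
G(2): splits (0,0):0^0=0 -> mex({0}) = 1
G(3): splits (0,0):0^0=0 -> mex({0}) = 1
G(4): splits (0,1):0^1=1 (0,0):0^0=0 -> mex({0, 1}) = 2
G(5): splits (0,2):0^1=1 (0,1):0^1=1 (0,0):0^0=0 -> mex({0, 1}) = 2
G(6) = mex({1}) = 0
G(7) = mex({0, 1, 2}) = 3
G(8) = mex({0, 1, 2}) = 3
G(9) = mex({0, 2}) = 1
G(10) = mex({0, 2, 3}) = 1
G(11) = mex({0, 3}) = 1
G(12) = mex({1, 3}) = 0
G(13) = mex({0, 1, 2, 3}) = 4
G(14) = mex({0, 1, 2}) = 3
G(15) = mex({0, 1, 2}) = 3
G(16) = mex({0, 1, 2, 4}) = 3
G(17) = mex({0, 1, 3, 4}) = 2
G(18) = mex({0, 1, 3, 4}) = 2
G(19) = mex({0, 1, 3, 5}) = 2
G(20) = mex({0, 1, 2, 3, 5}) = 4
G(21) = mex({0, 1, 2, 3, 5}) = 4
G(22) = mex({1, 2, 6}) = 0
G(23) = mex({0, 1, 2, 3, 4, 6}) = 5
G(24) = mex({0, 1, 2, 3, 4}) = 5
G(25) = mex({0, 1, 3, 4, 7}) = 2
G(26) = mex({0, 1, 3, 4, 5, 7}) = 2
G(27) = mex({0, 1, 3, 5}) = 2
G(28) = mex({0, 1, 2, 5}) = 3
G(29) = mex({0, 1, 2, 4, 5, 6}) = 3
G(30) = mex({1, 2, 4, 6}) = 0
G(31) = mex({0, 1, 2, 3, 4, 6}) = 5
G(32) = mex({1, 2, 3, 4, 7}) = 0
G(33) = mex({0, 3, 7}) = 1
G(34) = mex({0, 2, 3, 5, 7}) = 1
G(35) = mex({0, 2, 3, 5, 6}) = 1
G(36) = mex({0, 1, 2, 5, 6}) = 3
Therefore G(36) = 3.

3


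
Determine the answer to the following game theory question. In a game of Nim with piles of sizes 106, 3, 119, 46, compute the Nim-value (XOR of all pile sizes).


We need the XOR (exclusive or) of all pile sizes.
After XOR-ing pile 1 (size 106): 0 XOR 106 = 106
After XOR-ing pile 2 (size 3): 106 XOR 3 = 105
After XOR-ing pile 3 (size 119): 105 XOR 119 = 30
After XOR-ing pile 4 (size 46): 30 XOR 46 = 48
The Nim-value of this position is 48.

48


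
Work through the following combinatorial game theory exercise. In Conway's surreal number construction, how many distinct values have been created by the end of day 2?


Day 0: {|} = 0 is born. Count = 1.
Day n: the number of surreal numbers born by day n is 2^(n+1) - 1.
By day 0: 2^1 - 1 = 1
By day 1: 2^2 - 1 = 3
By day 2: 2^3 - 1 = 7
By day 2: 7 surreal numbers.

7


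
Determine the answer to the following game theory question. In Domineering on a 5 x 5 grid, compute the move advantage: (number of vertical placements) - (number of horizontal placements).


Board is 5 x 5 (rows x cols).
Left (vertical) placements: (rows-1) * cols = 4 * 5 = 20
Right (horizontal) placements: rows * (cols-1) = 5 * 4 = 20
Advantage = Left - Right = 20 - 20 = 0

0


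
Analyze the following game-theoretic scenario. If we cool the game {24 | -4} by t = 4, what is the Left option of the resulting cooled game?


Original game: {24 | -4} (a switch {a | b} with a > b).
Cooling by t (for t below the temperature (a - b)/2 = 14) taxes each move by t: {a | b} cooled by t is {a - t | b + t}.
Cooling amount: t = 4
Cooled Left option: 24 - 4 = 20
Cooled Right option: -4 + 4 = 0
Cooled game: {20 | 0}
Left option = 20

20


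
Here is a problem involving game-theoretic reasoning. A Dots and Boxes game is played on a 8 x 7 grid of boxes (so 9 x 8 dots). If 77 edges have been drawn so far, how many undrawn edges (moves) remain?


Grid: 8 x 7 boxes, i.e. 9 rows and 8 columns of dots.
Horizontal edges: (rows + 1) * cols = 9 * 7 = 63
Vertical edges: rows * (cols + 1) = 8 * 8 = 64
Total edges: 63 + 64 = 127
Edges drawn: 77
Remaining: 127 - 77 = 50

50


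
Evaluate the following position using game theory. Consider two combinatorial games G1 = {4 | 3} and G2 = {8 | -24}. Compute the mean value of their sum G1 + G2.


G1 = {4 | 3}, G2 = {8 | -24}
Each is a switch {a | b} with numbers a > b; its mean value is (a + b)/2, and mean value is additive over game sums: m(G1 + G2) = m(G1) + m(G2).
Mean of G1 = (4 + (3))/2 = 7/2 = 7/2
Mean of G2 = (8 + (-24))/2 = -16/2 = -8
Mean of G1 + G2 = 7/2 + -8 = -9/2

-9/2


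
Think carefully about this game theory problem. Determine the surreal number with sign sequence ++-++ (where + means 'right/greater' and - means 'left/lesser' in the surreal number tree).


Sign expansion: ++-++
Rule: track bounds (lo, hi), initially (-inf, +inf). On '+', the current value becomes lo and we move to the simplest number in (value, hi): value + 1 if hi = +inf, otherwise the midpoint (value + hi)/2. On '-', the current value becomes hi and we move to value - 1 if lo = -inf, otherwise the midpoint (lo + value)/2.
Start at 0.
Step 1: sign = +, move right. Bounds: (0, +inf). Value = 1
Step 2: sign = +, move right. Bounds: (1, +inf). Value = 2
Step 3: sign = -, move left. Bounds: (1, 2). Value = 3/2
Step 4: sign = +, move right. Bounds: (3/2, 2). Value = 7/4
Step 5: sign = +, move right. Bounds: (7/4, 2). Value = 15/8
The surreal number with sign expansion ++-++ is 15/8.

15/8


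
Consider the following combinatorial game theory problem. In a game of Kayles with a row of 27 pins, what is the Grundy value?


Kayles: a move removes 1 or 2 adjacent pins from a contiguous row.
Removing pins from a row of k leaves two independent rows (a, b) with a + b = k - 1 (one pin) or a + b = k - 2 (two pins); an end removal gives a = 0.
By Sprague-Grundy, G(k) = mex{ G(a) XOR G(b) } over all these splits. G(0) = 0.
G(1): splits (0,0):0^0=0 -> mex({0}) = 1
G(2): splits (0,1):0^1=1 (0,0):0^0=0 -> mex({0, 1}) = 2
G(3): splits (0,2):0^2=2 (1,1):1^1=0 (0,1):0^1=1 -> mex({0, 1, 2}) = 3
G(4): splits (0,3):0^3=3 (1,2):1^2=3 (0,2):0^2=2 (1,1):1^1=0 -> mex({0, 2, 3}) = 1
G(5): splits (0,4):0^1=1 (1,3):1^3=2 (2,2):2^2=0 (0,3):0^3=3 (1,2):1^2=3 -> mex({0, 1, 2, 3}) = 4
G(6) = mex({0, 1, 2, 4}) = 3
G(7) = mex({0, 1, 3, 4, 5}) = 2
G(8) = mex({0, 2, 3, 5, 6}) = 1
G(9) = mex({0, 1, 2, 3, 6, 7}) = 4
G(10) = mex({0, 1, 3, 4, 5, 7}) = 2
G(11) = mex({0, 1, 2, 3, 4, 5}) = 6
G(12) = mex({0, 1, 2, 3, 5, 6, 7}) = 4
G(13) = mex({0, 2, 3, 4, 6, 7}) = 1
G(14) = mex({0, 1, 4, 5, 6, 7}) = 2
G(15) = mex({0, 1, 2, 3, 4, 5, 6}) = 7
G(16) = mex({0, 2, 3, 5, 6, 7}) = 1
G(17) = mex({0, 1, 2, 3, 5, 6, 7}) = 4
G(18) = mex({0, 1, 2, 4, 5, 6}) = 3
G(19) = mex({0, 1, 3, 4, 5, 7}) = 2
G(20) = mex({0, 2, 3, 4, 5, 6, 7}) = 1
G(21) = mex({0, 1, 2, 3, 5, 6, 7}) = 4
G(22) = mex({0, 1, 2, 3, 4, 5, 7}) = 6
G(23) = mex({0, 1, 2, 3, 4, 5, 6}) = 7
G(24) = mex({0, 1, 2, 3, 5, 6, 7}) = 4
G(25) = mex({0, 2, 3, 4, 6, 7}) = 1
G(26) = mex({0, 1, 3, 4, 5, 6, 7}) = 2
G(27) = mex({0, 1, 2, 3, 4, 5, 6, 7}) = 8
Therefore G(27) = 8.

8


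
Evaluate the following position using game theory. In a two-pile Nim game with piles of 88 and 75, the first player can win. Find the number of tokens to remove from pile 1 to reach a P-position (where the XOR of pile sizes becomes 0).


Piles: 88 and 75
Current XOR: 88 XOR 75 = 19 (non-zero, so this is an N-position).
To make the XOR zero, we need to find a move that balances the piles.
For pile 1 (size 88): target = 88 XOR 19 = 75
We reduce pile 1 from 88 to 75.
Tokens removed: 88 - 75 = 13
Verification: 75 XOR 75 = 0

13


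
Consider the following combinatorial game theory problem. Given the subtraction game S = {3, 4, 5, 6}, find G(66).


The subtraction set is S = {3, 4, 5, 6}.
G(k) = mex{ G(k - s) : s in S, s <= k }. We compute iteratively: G(0) = 0.
G(1) = mex({}) = 0
G(2) = mex({}) = 0
G(3) = mex({0}) = 1
G(4) = mex({0}) = 1
G(5) = mex({0}) = 1
G(6) = mex({0, 1}) = 2
G(7) = mex({0, 1}) = 2
G(8) = mex({0, 1}) = 2
G(9) = mex({1, 2}) = 0
G(10) = mex({1, 2}) = 0
G(11) = mex({1, 2}) = 0
G(12) = mex({0, 2}) = 1
G(13) = mex({0, 2}) = 1
G(14) = mex({0, 2}) = 1
Observe that G(9)..G(14) = 0, 0, 0, 1, 1, 1 repeats G(0)..G(5) = 0, 0, 0, 1, 1, 1.
For k >= max(S) = 6, G(k) is determined by the previous 6 values G(k-6)..G(k-1); a window of 6 consecutive values has recurred shifted by 9, so by induction G(k + 9) = G(k) for all k >= 0: the sequence is periodic from the start with period 9.
One period: G(0..8) = 0, 0, 0, 1, 1, 1, 2, 2, 2.
66 mod 9 = 3, so G(66) = G(3) = 1.

1


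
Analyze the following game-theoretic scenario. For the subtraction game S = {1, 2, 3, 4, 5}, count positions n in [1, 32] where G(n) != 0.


Subtraction set S = {1, 2, 3, 4, 5}, so G(n) = n mod 6.
G(n) = 0 when n is a multiple of 6.
Multiples of 6 in [1, 32]: 5
N-positions (nonzero Grundy) = 32 - 5 = 27

27


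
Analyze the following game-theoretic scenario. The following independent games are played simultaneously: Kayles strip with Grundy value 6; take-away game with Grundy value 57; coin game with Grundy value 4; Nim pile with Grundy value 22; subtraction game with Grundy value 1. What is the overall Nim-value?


By the Sprague-Grundy theorem, the Grundy value of a sum of games is the XOR of individual Grundy values.
Kayles strip: Grundy value = 6. Running XOR: 0 XOR 6 = 6
take-away game: Grundy value = 57. Running XOR: 6 XOR 57 = 63
coin game: Grundy value = 4. Running XOR: 63 XOR 4 = 59
Nim pile: Grundy value = 22. Running XOR: 59 XOR 22 = 45
subtraction game: Grundy value = 1. Running XOR: 45 XOR 1 = 44
The combined Grundy value is 44.

44


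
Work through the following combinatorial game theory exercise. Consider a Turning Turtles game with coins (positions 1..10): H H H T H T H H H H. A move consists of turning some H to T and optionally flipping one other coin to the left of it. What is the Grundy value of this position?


Coins: H H H T H T H H H H
Key fact: a single head at position k behaves exactly like a Nim heap of size k (turning it to T and optionally flipping a coin at j < k corresponds to moving the heap from k to j, or to 0), and heads combine as a disjunctive sum (two heads at the same place would cancel, matching j XOR j = 0). So the Nim-value is the XOR of the 1-indexed positions of the heads.
Face-up positions (1-indexed): [1, 2, 3, 5, 7, 8, 9, 10]
XOR 0 with 1: 0 XOR 1 = 1
XOR 1 with 2: 1 XOR 2 = 3
XOR 3 with 3: 3 XOR 3 = 0
XOR 0 with 5: 0 XOR 5 = 5
XOR 5 with 7: 5 XOR 7 = 2
XOR 2 with 8: 2 XOR 8 = 10
XOR 10 with 9: 10 XOR 9 = 3
XOR 3 with 10: 3 XOR 10 = 9
Nim-value = 9

9


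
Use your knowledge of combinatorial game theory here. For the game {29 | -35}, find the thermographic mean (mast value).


Game = {29 | -35}, a switch {a | b} with numbers a > b.
Its thermograph has left wall a - t and right wall b + t, which meet at t = (a - b)/2, where both equal (a + b)/2. So the mast (mean value) is at (a + b)/2.
Mean = (29 + (-35))/2 = -6/2 = -3

-3


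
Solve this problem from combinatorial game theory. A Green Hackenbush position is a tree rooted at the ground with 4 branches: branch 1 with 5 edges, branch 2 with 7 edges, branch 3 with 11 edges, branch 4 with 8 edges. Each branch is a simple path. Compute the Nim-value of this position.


The tree has 4 branches from the ground vertex.
In Green Hackenbush, the Nim-value of a simple path of length k is k.
Branch 1: length 5, Nim-value = 5
Branch 2: length 7, Nim-value = 7
Branch 3: length 11, Nim-value = 11
Branch 4: length 8, Nim-value = 8
Total Nim-value = XOR of all branch values:
0 XOR 5 = 5
5 XOR 7 = 2
2 XOR 11 = 9
9 XOR 8 = 1
Nim-value of the tree = 1

1


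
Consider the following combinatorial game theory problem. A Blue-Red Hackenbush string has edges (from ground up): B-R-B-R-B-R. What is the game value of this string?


Edges (from ground): B-R-B-R-B-R
By Berlekamp's sign-expansion rule, a Blue-Red Hackenbush stalk has the value of the surreal number whose sign sequence is the edge sequence with B -> + and R -> -.
Sign sequence: +-+-+-
Trace the sign expansion in the surreal number tree, starting from 0:
Edge 1: B (sign +) -> bounds (0, +inf), value = 1
Edge 2: R (sign -) -> bounds (0, 1), value = 1/2
Edge 3: B (sign +) -> bounds (1/2, 1), value = 3/4
Edge 4: R (sign -) -> bounds (1/2, 3/4), value = 5/8
Edge 5: B (sign +) -> bounds (5/8, 3/4), value = 11/16
Edge 6: R (sign -) -> bounds (5/8, 11/16), value = 21/32
Game value = 21/32

21/32


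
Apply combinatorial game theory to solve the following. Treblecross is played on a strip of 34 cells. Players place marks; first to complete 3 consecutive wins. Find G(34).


Treblecross: place X on empty cells; 3-in-a-row wins.
Playing within two cells of an existing X lets the opponent win at once, so sensible play treats the cells i-2..i+2 around each X as dead. The player left with no safe cell loses, so this is a normal-play take-away game on strips of safe cells.
Placing X at cell i (0-indexed) of a strip of k safe cells leaves independent strips of sizes max(0, i-2) and max(0, k-i-3). Hence G(k) = mex{ G(max(0,i-2)) XOR G(max(0,k-i-3)) : 0 <= i < k }, with G(0) = 0.
G(1): splits (0,0):0^0=0 -> mex({0}) = 1
G(2): splits (0,0):0^0=0 -> mex({0}) = 1
G(3): splits (0,0):0^0=0 -> mex({0}) = 1
G(4): splits (0,1):0^1=1 (0,0):0^0=0 -> mex({0, 1}) = 2
G(5): splits (0,2):0^1=1 (0,1):0^1=1 (0,0):0^0=0 -> mex({0, 1}) = 2
G(6) = mex({1}) = 0
G(7) = mex({0, 1, 2}) = 3
G(8) = mex({0, 1, 2}) = 3
G(9) = mex({0, 2}) = 1
G(10) = mex({0, 2, 3}) = 1
G(11) = mex({0, 3}) = 1
G(12) = mex({1, 3}) = 0
G(13) = mex({0, 1, 2, 3}) = 4
G(14) = mex({0, 1, 2}) = 3
G(15) = mex({0, 1, 2}) = 3
G(16) = mex({0, 1, 2, 4}) = 3
G(17) = mex({0, 1, 3, 4}) = 2
G(18) = mex({0, 1, 3, 4}) = 2
G(19) = mex({0, 1, 3, 5}) = 2
G(20) = mex({0, 1, 2, 3, 5}) = 4
G(21) = mex({0, 1, 2, 3, 5}) = 4
G(22) = mex({1, 2, 6}) = 0
G(23) = mex({0, 1, 2, 3, 4, 6}) = 5
G(24) = mex({0, 1, 2, 3, 4}) = 5
G(25) = mex({0, 1, 3, 4, 7}) = 2
G(26) = mex({0, 1, 3, 4, 5, 7}) = 2
G(27) = mex({0, 1, 3, 5}) = 2
G(28) = mex({0, 1, 2, 5}) = 3
G(29) = mex({0, 1, 2, 4, 5, 6}) = 3
G(30) = mex({1, 2, 4, 6}) = 0
G(31) = mex({0, 1, 2, 3, 4, 6}) = 5
G(32) = mex({1, 2, 3, 4, 7}) = 0
G(33) = mex({0, 3, 7}) = 1
G(34) = mex({0, 2, 3, 5, 7}) = 1
Therefore G(34) = 1.

1


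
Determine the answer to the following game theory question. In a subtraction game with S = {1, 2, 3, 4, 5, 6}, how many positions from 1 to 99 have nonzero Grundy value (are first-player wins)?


Subtraction set S = {1, 2, 3, 4, 5, 6}, so G(n) = n mod 7.
G(n) = 0 when n is a multiple of 7.
Multiples of 7 in [1, 99]: 14
N-positions (nonzero Grundy) = 99 - 14 = 85

85


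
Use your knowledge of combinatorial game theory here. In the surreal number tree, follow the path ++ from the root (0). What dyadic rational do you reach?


Sign expansion: ++
Rule: track bounds (lo, hi), initially (-inf, +inf). On '+', the current value becomes lo and we move to the simplest number in (value, hi): value + 1 if hi = +inf, otherwise the midpoint (value + hi)/2. On '-', the current value becomes hi and we move to value - 1 if lo = -inf, otherwise the midpoint (lo + value)/2.
Start at 0.
Step 1: sign = +, move right. Bounds: (0, +inf). Value = 1
Step 2: sign = +, move right. Bounds: (1, +inf). Value = 2
The surreal number with sign expansion ++ is 2.

2


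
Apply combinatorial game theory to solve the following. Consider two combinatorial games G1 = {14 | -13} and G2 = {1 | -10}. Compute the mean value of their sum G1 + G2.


G1 = {14 | -13}, G2 = {1 | -10}
Each is a switch {a | b} with numbers a > b; its mean value is (a + b)/2, and mean value is additive over game sums: m(G1 + G2) = m(G1) + m(G2).
Mean of G1 = (14 + (-13))/2 = 1/2 = 1/2
Mean of G2 = (1 + (-10))/2 = -9/2 = -9/2
Mean of G1 + G2 = 1/2 + -9/2 = -4

-4


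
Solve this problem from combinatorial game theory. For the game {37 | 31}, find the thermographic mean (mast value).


Game = {37 | 31}, a switch {a | b} with numbers a > b.
Its thermograph has left wall a - t and right wall b + t, which meet at t = (a - b)/2, where both equal (a + b)/2. So the mast (mean value) is at (a + b)/2.
Mean = (37 + (31))/2 = 68/2 = 34

34


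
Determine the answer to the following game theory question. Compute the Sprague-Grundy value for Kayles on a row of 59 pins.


Kayles: a move removes 1 or 2 adjacent pins from a contiguous row.
Removing pins from a row of k leaves two independent rows (a, b) with a + b = k - 1 (one pin) or a + b = k - 2 (two pins); an end removal gives a = 0.
By Sprague-Grundy, G(k) = mex{ G(a) XOR G(b) } over all these splits. G(0) = 0.
G(1): splits (0,0):0^0=0 -> mex({0}) = 1
G(2): splits (0,1):0^1=1 (0,0):0^0=0 -> mex({0, 1}) = 2
G(3): splits (0,2):0^2=2 (1,1):1^1=0 (0,1):0^1=1 -> mex({0, 1, 2}) = 3
G(4): splits (0,3):0^3=3 (1,2):1^2=3 (0,2):0^2=2 (1,1):1^1=0 -> mex({0, 2, 3}) = 1
G(5): splits (0,4):0^1=1 (1,3):1^3=2 (2,2):2^2=0 (0,3):0^3=3 (1,2):1^2=3 -> mex({0, 1, 2, 3}) = 4
G(6) = mex({0, 1, 2, 4}) = 3
G(7) = mex({0, 1, 3, 4, 5}) = 2
G(8) = mex({0, 2, 3, 5, 6}) = 1
G(9) = mex({0, 1, 2, 3, 6, 7}) = 4
G(10) = mex({0, 1, 3, 4, 5, 7}) = 2
G(11) = mex({0, 1, 2, 3, 4, 5}) = 6
G(12) = mex({0, 1, 2, 3, 5, 6, 7}) = 4
G(13) = mex({0, 2, 3, 4, 6, 7}) = 1
G(14) = mex({0, 1, 4, 5, 6, 7}) = 2
G(15) = mex({0, 1, 2, 3, 4, 5, 6}) = 7
G(16) = mex({0, 2, 3, 5, 6, 7}) = 1
G(17) = mex({0, 1, 2, 3, 5, 6, 7}) = 4
G(18) = mex({0, 1, 2, 4, 5, 6}) = 3
G(19) = mex({0, 1, 3, 4, 5, 7}) = 2
G(20) = mex({0, 2, 3, 4, 5, 6, 7}) = 1
G(21) = mex({0, 1, 2, 3, 5, 6, 7}) = 4
G(22) = mex({0, 1, 2, 3, 4, 5, 7}) = 6
G(23) = mex({0, 1, 2, 3, 4, 5, 6}) = 7
G(24) = mex({0, 1, 2, 3, 5, 6, 7}) = 4
G(25) = mex({0, 2, 3, 4, 6, 7}) = 1
G(26) = mex({0, 1, 3, 4, 5, 6, 7}) = 2
G(27) = mex({0, 1, 2, 3, 4, 5, 6, 7}) = 8
G(28) = mex({0, 1, 2, 3, 4, 6, 7, 8}) = 5
G(29) = mex({0, 1, 2, 3, 5, 6, 7, 8, 9}) = 4
G(30) = mex({0, 1, 2, 3, 4, 5, 6, 9, 10}) = 7
G(31) = mex({0, 1, 3, 4, 5, 7, 10, 11}) = 2
G(32) = mex({0, 2, 3, 4, 5, 6, 7, 9, 11}) = 1
G(33) = mex({0, 1, 2, 3, 4, 5, 6, 7, 9, 12}) = 8
G(34) = mex({0, 1, 2, 3, 4, 5, 7, 8, 11, 12}) = 6
G(35) = mex({0, 1, 2, 3, 4, 5, 6, 8, 9, 10, 11}) = 7
G(36) = mex({0, 1, 2, 3, 5, 6, 7, 9, 10}) = 4
G(37) = mex({0, 2, 3, 4, 6, 7, 9, 10, 11, 12}) = 1
G(38) = mex({0, 1, 3, 4, 5, 6, 7, 9, 10, 11, 12}) = 2
G(39) = mex({0, 1, 2, 4, 5, 6, 7, 9, 10, 12, 14}) = 3
G(40) = mex({0, 2, 3, 4, 6, 7, 11, 12, 14}) = 1
G(41) = mex({0, 1, 2, 3, 5, 6, 7, 9, 10, 11, 12}) = 4
G(42) = mex({0, 1, 2, 3, 4, 5, 6, 9, 10}) = 7
G(43) = mex({0, 1, 3, 4, 5, 7, 9, 10, 12, 15}) = 2
G(44) = mex({0, 2, 3, 4, 5, 6, 7, 9, 10, 12, 15}) = 1
G(45) = mex({0, 1, 2, 3, 4, 5, 6, 7, 9, 10, 12, 14}) = 8
G(46) = mex({0, 1, 3, 4, 5, 7, 8, 11, 12, 14}) = 2
G(47) = mex({0, 1, 2, 3, 4, 5, 6, 8, 9, 10, 11, 12}) = 7
G(48) = mex({0, 1, 2, 3, 5, 6, 7, 9, 10}) = 4
G(49) = mex({0, 2, 3, 4, 6, 7, 9, 10, 11, 12, 15}) = 1
G(50) = mex({0, 1, 4, 5, 6, 7, 9, 11, 12, 14, 15}) = 2
G(51) = mex({0, 1, 2, 3, 4, 5, 6, 7, 9, 12, 14, 15}) = 8
G(52) = mex({0, 2, 3, 4, 5, 6, 7, 8, 11, 12, 15}) = 1
G(53) = mex({0, 1, 2, 3, 5, 6, 7, 8, 9, 10, 11, 12}) = 4
G(54) = mex({0, 1, 2, 3, 4, 5, 6, 9, 10}) = 7
G(55) = mex({0, 1, 3, 4, 5, 7, 9, 10, 11, 12}) = 2
G(56) = mex({0, 2, 3, 4, 5, 6, 7, 9, 10, 11, 12, 13, 14}) = 1
G(57) = mex({0, 1, 2, 3, 5, 6, 7, 9, 10, 12, 13, 14, 15}) = 4
G(58) = mex({0, 1, 3, 4, 5, 7, 11, 12, 14, 15}) = 2
G(59) = mex({0, 1, 2, 3, 4, 5, 6, 9, 10, 11, 12, 15}) = 7
Therefore G(59) = 7.

7


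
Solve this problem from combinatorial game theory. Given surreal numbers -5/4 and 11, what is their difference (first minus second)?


x = -5/4, y = 11
Converting to common denominator: 4
x = -5/4, y = 44/4
x - y = -5/4 - 11 = -49/4

-49/4


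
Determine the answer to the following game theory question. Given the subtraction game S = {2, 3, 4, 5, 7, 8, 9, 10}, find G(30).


The subtraction set is S = {2, 3, 4, 5, 7, 8, 9, 10}.
G(k) = mex{ G(k - s) : s in S, s <= k }. We compute iteratively: G(0) = 0.
G(1) = mex({}) = 0
G(2) = mex({0}) = 1
G(3) = mex({0}) = 1
G(4) = mex({0, 1}) = 2
G(5) = mex({0, 1}) = 2
G(6) = mex({0, 1, 2}) = 3
G(7) = mex({0, 1, 2}) = 3
G(8) = mex({0, 1, 2, 3}) = 4
G(9) = mex({0, 1, 2, 3}) = 4
G(10) = mex({0, 1, 2, 3, 4}) = 5
G(11) = mex({0, 1, 2, 3, 4}) = 5
G(12) = mex({1, 2, 3, 4, 5}) = 0
G(13) = mex({1, 2, 3, 4, 5}) = 0
G(14) = mex({0, 2, 3, 4, 5}) = 1
G(15) = mex({0, 2, 3, 4, 5}) = 1
G(16) = mex({0, 1, 3, 4, 5}) = 2
G(17) = mex({0, 1, 3, 4, 5}) = 2
G(18) = mex({0, 1, 2, 4, 5}) = 3
G(19) = mex({0, 1, 2, 4, 5}) = 3
G(20) = mex({0, 1, 2, 3, 5}) = 4
G(21) = mex({0, 1, 2, 3, 5}) = 4
Observe that G(12)..G(21) = 0, 0, 1, 1, 2, 2, 3, 3, 4, 4 repeats G(0)..G(9) = 0, 0, 1, 1, 2, 2, 3, 3, 4, 4.
For k >= max(S) = 10, G(k) is determined by the previous 10 values G(k-10)..G(k-1); a window of 10 consecutive values has recurred shifted by 12, so by induction G(k + 12) = G(k) for all k >= 0: the sequence is periodic from the start with period 12.
One period: G(0..11) = 0, 0, 1, 1, 2, 2, 3, 3, 4, 4, 5, 5.
30 mod 12 = 6, so G(30) = G(6) = 3.

3


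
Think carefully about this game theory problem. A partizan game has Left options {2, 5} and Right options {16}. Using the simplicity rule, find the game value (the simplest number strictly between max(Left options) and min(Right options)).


Left options: {2, 5}, max = 5
Right options: {16}, min = 16
All options are numbers and max(Left) < min(Right), so by the simplicity theorem the value is the simplest (earliest-born) number strictly between 5 and 16.
Integers 6 through 15 all lie strictly between 5 and 16.
Among integers, the simplest (lowest birthday = smallest |n|; 0 is born on day 0, +-n on day n) is 6.
No non-integer in the interval can be simpler: if x is a non-integer in the interval, then floor(x) or ceil(x) also lies in the interval (the interval contains an integer), and both are proper prefixes of x's sign expansion, i.e. born earlier. So the game value is 6.
Game value = 6

6


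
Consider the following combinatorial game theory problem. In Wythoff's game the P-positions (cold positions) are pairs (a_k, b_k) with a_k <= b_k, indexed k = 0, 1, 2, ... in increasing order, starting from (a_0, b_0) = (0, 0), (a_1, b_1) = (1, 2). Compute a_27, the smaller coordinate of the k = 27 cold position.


By Wythoff's theorem, a_k = floor(k * phi) and b_k = floor(k * phi^2) = a_k + k, where phi = (1 + sqrt(5))/2 is the golden ratio.
phi = (1 + sqrt(5))/2 = 1.618034
k = 27
k * phi = 27 * 1.618034 = 43.686918
a_27 = floor(k * phi) = 43

43


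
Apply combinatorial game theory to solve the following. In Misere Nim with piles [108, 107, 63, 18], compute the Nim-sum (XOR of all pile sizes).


We need the XOR (exclusive or) of all pile sizes.
After XOR-ing pile 1 (size 108): 0 XOR 108 = 108
After XOR-ing pile 2 (size 107): 108 XOR 107 = 7
After XOR-ing pile 3 (size 63): 7 XOR 63 = 56
After XOR-ing pile 4 (size 18): 56 XOR 18 = 42
The Nim-value of this position is 42.

42


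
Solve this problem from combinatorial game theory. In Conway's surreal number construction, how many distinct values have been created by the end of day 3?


Day 0: {|} = 0 is born. Count = 1.
Day n: the number of surreal numbers born by day n is 2^(n+1) - 1.
By day 0: 2^1 - 1 = 1
By day 1: 2^2 - 1 = 3
By day 2: 2^3 - 1 = 7
By day 3: 2^4 - 1 = 15
By day 3: 15 surreal numbers.

15


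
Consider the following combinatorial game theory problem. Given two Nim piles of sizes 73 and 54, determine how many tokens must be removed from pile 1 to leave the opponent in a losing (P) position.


Piles: 73 and 54
Current XOR: 73 XOR 54 = 127 (non-zero, so this is an N-position).
To make the XOR zero, we need to find a move that balances the piles.
For pile 1 (size 73): target = 73 XOR 127 = 54
We reduce pile 1 from 73 to 54.
Tokens removed: 73 - 54 = 19
Verification: 54 XOR 54 = 0

19


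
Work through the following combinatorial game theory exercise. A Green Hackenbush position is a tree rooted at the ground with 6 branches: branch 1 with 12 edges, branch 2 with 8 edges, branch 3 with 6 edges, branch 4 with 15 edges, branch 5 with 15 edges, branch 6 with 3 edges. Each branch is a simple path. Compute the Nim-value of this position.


The tree has 6 branches from the ground vertex.
In Green Hackenbush, the Nim-value of a simple path of length k is k.
Branch 1: length 12, Nim-value = 12
Branch 2: length 8, Nim-value = 8
Branch 3: length 6, Nim-value = 6
Branch 4: length 15, Nim-value = 15
Branch 5: length 15, Nim-value = 15
Branch 6: length 3, Nim-value = 3
Total Nim-value = XOR of all branch values:
0 XOR 12 = 12
12 XOR 8 = 4
4 XOR 6 = 2
2 XOR 15 = 13
13 XOR 15 = 2
2 XOR 3 = 1
Nim-value of the tree = 1

1


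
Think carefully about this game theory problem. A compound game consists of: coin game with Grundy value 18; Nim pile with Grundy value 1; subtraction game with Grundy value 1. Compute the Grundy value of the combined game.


By the Sprague-Grundy theorem, the Grundy value of a sum of games is the XOR of individual Grundy values.
coin game: Grundy value = 18. Running XOR: 0 XOR 18 = 18
Nim pile: Grundy value = 1. Running XOR: 18 XOR 1 = 19
subtraction game: Grundy value = 1. Running XOR: 19 XOR 1 = 18
The combined Grundy value is 18.

18


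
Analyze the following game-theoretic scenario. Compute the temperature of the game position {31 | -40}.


The game is {31 | -40}, a switch {a | b} with numbers a > b.
Cooling {a | b} by t gives {a - t | b + t}, which stops being hot when a - t = b + t, i.e. at t = (a - b)/2. So the temperature of a switch is (a - b)/2.
Temperature = (Left option - Right option) / 2
= (31 - (-40)) / 2
= 71 / 2
= 71/2

71/2


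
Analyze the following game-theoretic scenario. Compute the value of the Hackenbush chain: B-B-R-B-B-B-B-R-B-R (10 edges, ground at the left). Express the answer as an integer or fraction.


Edges (from ground): B-B-R-B-B-B-B-R-B-R
By Berlekamp's sign-expansion rule, a Blue-Red Hackenbush stalk has the value of the surreal number whose sign sequence is the edge sequence with B -> + and R -> -.
Sign sequence: ++-++++-+-
Trace the sign expansion in the surreal number tree, starting from 0:
Edge 1: B (sign +) -> bounds (0, +inf), value = 1
Edge 2: B (sign +) -> bounds (1, +inf), value = 2
Edge 3: R (sign -) -> bounds (1, 2), value = 3/2
Edge 4: B (sign +) -> bounds (3/2, 2), value = 7/4
Edge 5: B (sign +) -> bounds (7/4, 2), value = 15/8
Edge 6: B (sign +) -> bounds (15/8, 2), value = 31/16
Edge 7: B (sign +) -> bounds (31/16, 2), value = 63/32
Edge 8: R (sign -) -> bounds (31/16, 63/32), value = 125/64
Edge 9: B (sign +) -> bounds (125/64, 63/32), value = 251/128
Edge 10: R (sign -) -> bounds (125/64, 251/128), value = 501/256
Game value = 501/256

501/256


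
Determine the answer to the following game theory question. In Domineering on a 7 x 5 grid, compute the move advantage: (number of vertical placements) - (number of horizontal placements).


Board is 7 x 5 (rows x cols).
Left (vertical) placements: (rows-1) * cols = 6 * 5 = 30
Right (horizontal) placements: rows * (cols-1) = 7 * 4 = 28
Advantage = Left - Right = 30 - 28 = 2

2


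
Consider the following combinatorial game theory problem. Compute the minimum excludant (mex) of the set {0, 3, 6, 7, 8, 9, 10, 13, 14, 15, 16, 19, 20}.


Set = {0, 3, 6, 7, 8, 9, 10, 13, 14, 15, 16, 19, 20}
0 is in the set.
1 is NOT in the set. This is the mex.
mex = 1

1


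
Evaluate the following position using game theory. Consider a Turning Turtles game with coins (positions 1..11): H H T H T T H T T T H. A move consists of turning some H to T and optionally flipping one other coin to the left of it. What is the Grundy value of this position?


Coins: H H T H T T H T T T H
Key fact: a single head at position k behaves exactly like a Nim heap of size k (turning it to T and optionally flipping a coin at j < k corresponds to moving the heap from k to j, or to 0), and heads combine as a disjunctive sum (two heads at the same place would cancel, matching j XOR j = 0). So the Nim-value is the XOR of the 1-indexed positions of the heads.
Face-up positions (1-indexed): [1, 2, 4, 7, 11]
XOR 0 with 1: 0 XOR 1 = 1
XOR 1 with 2: 1 XOR 2 = 3
XOR 3 with 4: 3 XOR 4 = 7
XOR 7 with 7: 7 XOR 7 = 0
XOR 0 with 11: 0 XOR 11 = 11
Nim-value = 11

11


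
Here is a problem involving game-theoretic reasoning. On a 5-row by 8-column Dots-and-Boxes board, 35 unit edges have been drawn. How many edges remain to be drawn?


Grid: 5 x 8 boxes, i.e. 6 rows and 9 columns of dots.
Horizontal edges: (rows + 1) * cols = 6 * 8 = 48
Vertical edges: rows * (cols + 1) = 5 * 9 = 45
Total edges: 48 + 45 = 93
Edges drawn: 35
Remaining: 93 - 35 = 58

58


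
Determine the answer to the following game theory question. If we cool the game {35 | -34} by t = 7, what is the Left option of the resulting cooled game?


Original game: {35 | -34} (a switch {a | b} with a > b).
Cooling by t (for t below the temperature (a - b)/2 = 69/2) taxes each move by t: {a | b} cooled by t is {a - t | b + t}.
Cooling amount: t = 7
Cooled Left option: 35 - 7 = 28
Cooled Right option: -34 + 7 = -27
Cooled game: {28 | -27}
Left option = 28

28


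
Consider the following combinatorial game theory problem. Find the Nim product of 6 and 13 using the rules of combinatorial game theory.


Nim multiplication is bilinear over XOR: (u XOR v) * w = (u*w) XOR (v*w).
So we split each operand into its bit components and XOR the pairwise Nim products.
6 = 2 + 4 (as XOR of powers of 2).
13 = 1 + 4 + 8 (as XOR of powers of 2).
Using the standard Nim-product table on single bits:
  2*2 = 3,   2*4 = 8,   2*8 = 12,
  4*4 = 6,   4*8 = 11,  8*8 = 13,
and  1*x = x (identity), k*l = l*k (commutative).
Pairwise Nim products:
  2 * 1 = 2
  2 * 4 = 8
  2 * 8 = 12
  4 * 1 = 4
  4 * 4 = 6
  4 * 8 = 11
XOR them: 2 XOR 8 XOR 12 XOR 4 XOR 6 XOR 11 = 15.
Result: 6 * 13 = 15 (in Nim).

15


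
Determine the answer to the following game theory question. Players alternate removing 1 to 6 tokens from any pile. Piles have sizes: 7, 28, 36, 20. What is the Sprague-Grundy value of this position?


Subtraction set: {1, 2, 3, 4, 5, 6}
For this subtraction set, G(n) = n mod 7 (period = max + 1 = 7).
Pile 1 (size 7): G(7) = 7 mod 7 = 0
Pile 2 (size 28): G(28) = 28 mod 7 = 0
Pile 3 (size 36): G(36) = 36 mod 7 = 1
Pile 4 (size 20): G(20) = 20 mod 7 = 6
Total Grundy value = XOR of all: 0 XOR 0 XOR 1 XOR 6 = 7

7


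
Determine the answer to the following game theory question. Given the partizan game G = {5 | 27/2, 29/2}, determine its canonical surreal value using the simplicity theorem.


Left options: {5}, max = 5
Right options: {27/2, 29/2}, min = 27/2
All options are numbers and max(Left) < min(Right), so by the simplicity theorem the value is the simplest (earliest-born) number strictly between 5 and 27/2.
Integers 6 through 13 all lie strictly between 5 and 27/2.
Among integers, the simplest (lowest birthday = smallest |n|; 0 is born on day 0, +-n on day n) is 6.
No non-integer in the interval can be simpler: if x is a non-integer in the interval, then floor(x) or ceil(x) also lies in the interval (the interval contains an integer), and both are proper prefixes of x's sign expansion, i.e. born earlier. So the game value is 6.
Game value = 6

6


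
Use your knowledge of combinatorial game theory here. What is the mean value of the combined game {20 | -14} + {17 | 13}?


G1 = {20 | -14}, G2 = {17 | 13}
Each is a switch {a | b} with numbers a > b; its mean value is (a + b)/2, and mean value is additive over game sums: m(G1 + G2) = m(G1) + m(G2).
Mean of G1 = (20 + (-14))/2 = 6/2 = 3
Mean of G2 = (17 + (13))/2 = 30/2 = 15
Mean of G1 + G2 = 3 + 15 = 18

18


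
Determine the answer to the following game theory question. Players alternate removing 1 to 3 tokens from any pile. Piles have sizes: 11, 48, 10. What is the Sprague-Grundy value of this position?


Subtraction set: {1, 2, 3}
For this subtraction set, G(n) = n mod 4 (period = max + 1 = 4).
Pile 1 (size 11): G(11) = 11 mod 4 = 3
Pile 2 (size 48): G(48) = 48 mod 4 = 0
Pile 3 (size 10): G(10) = 10 mod 4 = 2
Total Grundy value = XOR of all: 3 XOR 0 XOR 2 = 1

1


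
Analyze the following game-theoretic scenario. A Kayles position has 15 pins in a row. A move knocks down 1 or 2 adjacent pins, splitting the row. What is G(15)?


Kayles: a move removes 1 or 2 adjacent pins from a contiguous row.
Removing pins from a row of k leaves two independent rows (a, b) with a + b = k - 1 (one pin) or a + b = k - 2 (two pins); an end removal gives a = 0.
By Sprague-Grundy, G(k) = mex{ G(a) XOR G(b) } over all these splits. G(0) = 0.
G(1): splits (0,0):0^0=0 -> mex({0}) = 1
G(2): splits (0,1):0^1=1 (0,0):0^0=0 -> mex({0, 1}) = 2
G(3): splits (0,2):0^2=2 (1,1):1^1=0 (0,1):0^1=1 -> mex({0, 1, 2}) = 3
G(4): splits (0,3):0^3=3 (1,2):1^2=3 (0,2):0^2=2 (1,1):1^1=0 -> mex({0, 2, 3}) = 1
G(5): splits (0,4):0^1=1 (1,3):1^3=2 (2,2):2^2=0 (0,3):0^3=3 (1,2):1^2=3 -> mex({0, 1, 2, 3}) = 4
G(6) = mex({0, 1, 2, 4}) = 3
G(7) = mex({0, 1, 3, 4, 5}) = 2
G(8) = mex({0, 2, 3, 5, 6}) = 1
G(9) = mex({0, 1, 2, 3, 6, 7}) = 4
G(10) = mex({0, 1, 3, 4, 5, 7}) = 2
G(11) = mex({0, 1, 2, 3, 4, 5}) = 6
G(12) = mex({0, 1, 2, 3, 5, 6, 7}) = 4
G(13) = mex({0, 2, 3, 4, 6, 7}) = 1
G(14) = mex({0, 1, 4, 5, 6, 7}) = 2
G(15) = mex({0, 1, 2, 3, 4, 5, 6}) = 7
Therefore G(15) = 7.

7


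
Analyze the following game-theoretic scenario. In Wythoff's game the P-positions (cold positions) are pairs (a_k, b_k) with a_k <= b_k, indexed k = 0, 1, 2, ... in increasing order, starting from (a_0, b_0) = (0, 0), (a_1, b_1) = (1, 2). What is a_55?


By Wythoff's theorem, a_k = floor(k * phi) and b_k = floor(k * phi^2) = a_k + k, where phi = (1 + sqrt(5))/2 is the golden ratio.
phi = (1 + sqrt(5))/2 = 1.618034
k = 55
k * phi = 55 * 1.618034 = 88.991869
a_55 = floor(k * phi) = 88

88


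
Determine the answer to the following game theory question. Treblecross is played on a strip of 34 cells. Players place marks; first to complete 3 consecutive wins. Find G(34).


Treblecross: place X on empty cells; 3-in-a-row wins.
Playing within two cells of an existing X lets the opponent win at once, so sensible play treats the cells i-2..i+2 around each X as dead. The player left with no safe cell loses, so this is a normal-play take-away game on strips of safe cells.
Placing X at cell i (0-indexed) of a strip of k safe cells leaves independent strips of sizes max(0, i-2) and max(0, k-i-3). Hence G(k) = mex{ G(max(0,i-2)) XOR G(max(0,k-i-3)) : 0 <= i < k }, with G(0) = 0.
G(1): splits (0,0):0^0=0 -> mex({0}) = 1
G(2): splits (0,0):0^0=0 -> mex({0}) = 1
G(3): splits (0,0):0^0=0 -> mex({0}) = 1
G(4): splits (0,1):0^1=1 (0,0):0^0=0 -> mex({0, 1}) = 2
G(5): splits (0,2):0^1=1 (0,1):0^1=1 (0,0):0^0=0 -> mex({0, 1}) = 2
G(6) = mex({1}) = 0
G(7) = mex({0, 1, 2}) = 3
G(8) = mex({0, 1, 2}) = 3
G(9) = mex({0, 2}) = 1
G(10) = mex({0, 2, 3}) = 1
G(11) = mex({0, 3}) = 1
G(12) = mex({1, 3}) = 0
G(13) = mex({0, 1, 2, 3}) = 4
G(14) = mex({0, 1, 2}) = 3
G(15) = mex({0, 1, 2}) = 3
G(16) = mex({0, 1, 2, 4}) = 3
G(17) = mex({0, 1, 3, 4}) = 2
G(18) = mex({0, 1, 3, 4}) = 2
G(19) = mex({0, 1, 3, 5}) = 2
G(20) = mex({0, 1, 2, 3, 5}) = 4
G(21) = mex({0, 1, 2, 3, 5}) = 4
G(22) = mex({1, 2, 6}) = 0
G(23) = mex({0, 1, 2, 3, 4, 6}) = 5
G(24) = mex({0, 1, 2, 3, 4}) = 5
G(25) = mex({0, 1, 3, 4, 7}) = 2
G(26) = mex({0, 1, 3, 4, 5, 7}) = 2
G(27) = mex({0, 1, 3, 5}) = 2
G(28) = mex({0, 1, 2, 5}) = 3
G(29) = mex({0, 1, 2, 4, 5, 6}) = 3
G(30) = mex({1, 2, 4, 6}) = 0
G(31) = mex({0, 1, 2, 3, 4, 6}) = 5
G(32) = mex({1, 2, 3, 4, 7}) = 0
G(33) = mex({0, 3, 7}) = 1
G(34) = mex({0, 2, 3, 5, 7}) = 1
Therefore G(34) = 1.

1


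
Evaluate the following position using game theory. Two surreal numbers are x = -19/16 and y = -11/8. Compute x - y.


x = -19/16, y = -11/8
Converting to common denominator: 16
x = -19/16, y = -22/16
x - y = -19/16 - -11/8 = 3/16

3/16


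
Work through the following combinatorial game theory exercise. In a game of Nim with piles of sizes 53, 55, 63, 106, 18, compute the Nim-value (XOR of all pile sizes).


We need the XOR (exclusive or) of all pile sizes.
After XOR-ing pile 1 (size 53): 0 XOR 53 = 53
After XOR-ing pile 2 (size 55): 53 XOR 55 = 2
After XOR-ing pile 3 (size 63): 2 XOR 63 = 61
After XOR-ing pile 4 (size 106): 61 XOR 106 = 87
After XOR-ing pile 5 (size 18): 87 XOR 18 = 69
The Nim-value of this position is 69.

69


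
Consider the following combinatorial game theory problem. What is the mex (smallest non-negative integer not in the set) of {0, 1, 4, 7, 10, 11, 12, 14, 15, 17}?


Set = {0, 1, 4, 7, 10, 11, 12, 14, 15, 17}
0 is in the set.
1 is in the set.
2 is NOT in the set. This is the mex.
mex = 2

2


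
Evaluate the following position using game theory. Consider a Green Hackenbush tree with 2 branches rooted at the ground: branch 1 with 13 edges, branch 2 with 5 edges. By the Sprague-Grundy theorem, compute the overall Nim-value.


The tree has 2 branches from the ground vertex.
In Green Hackenbush, the Nim-value of a simple path of length k is k.
Branch 1: length 13, Nim-value = 13
Branch 2: length 5, Nim-value = 5
Total Nim-value = XOR of all branch values:
0 XOR 13 = 13
13 XOR 5 = 8
Nim-value of the tree = 8

8
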